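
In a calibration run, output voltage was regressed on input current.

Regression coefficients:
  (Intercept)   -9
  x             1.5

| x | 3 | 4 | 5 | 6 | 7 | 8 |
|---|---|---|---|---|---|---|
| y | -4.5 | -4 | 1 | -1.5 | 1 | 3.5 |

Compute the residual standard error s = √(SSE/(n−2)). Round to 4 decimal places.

x=3: ŷ = -9 + 1.5·3 = -4.5; e = -4.5 − (-4.5) = 0
x=4: ŷ = -9 + 1.5·4 = -3; e = -4 − (-3) = -1
x=5: ŷ = -9 + 1.5·5 = -1.5; e = 1 − (-1.5) = 2.5
x=6: ŷ = -9 + 1.5·6 = 0; e = -1.5 − 0 = -1.5
x=7: ŷ = -9 + 1.5·7 = 1.5; e = 1 − 1.5 = -0.5
x=8: ŷ = -9 + 1.5·8 = 3; e = 3.5 − 3 = 0.5
SSE = 0 + 1 + 6.25 + 2.25 + 0.25 + 0.25 = 10
s = √(10/4) = √2.5 ≈ 1.5811

s = 1.5811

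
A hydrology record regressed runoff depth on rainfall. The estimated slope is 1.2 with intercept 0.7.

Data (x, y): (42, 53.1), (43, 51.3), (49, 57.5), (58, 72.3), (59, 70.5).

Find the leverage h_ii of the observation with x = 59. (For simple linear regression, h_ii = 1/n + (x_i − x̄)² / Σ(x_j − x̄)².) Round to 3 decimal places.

x̄ = (42 + 43 + 49 + 58 + 59)/5 = 50.2
Σ(x − x̄)² = 67.24 + 51.84 + 1.44 + 60.84 + 77.44 = 258.8
h = 1/5 + (8.8)²/258.8 = 0.2 + 0.299227 = 0.499

h = 0.499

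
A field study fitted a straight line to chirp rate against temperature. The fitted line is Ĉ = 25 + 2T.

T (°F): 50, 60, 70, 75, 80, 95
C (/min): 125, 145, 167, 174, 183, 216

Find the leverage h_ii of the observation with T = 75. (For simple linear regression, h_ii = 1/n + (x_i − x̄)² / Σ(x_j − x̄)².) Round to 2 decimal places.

h = 0.18

T̄ = (50 + 60 + 70 + 75 + 80 + 95)/6 = 71.6667
Σ(T − T̄)² = 469.444 + 136.111 + 2.77778 + 11.1111 + 69.4444 + 544.444 = 1233.33
h = 1/6 + (3.33333)²/1233.33 = 0.166667 + 0.00900901 = 0.18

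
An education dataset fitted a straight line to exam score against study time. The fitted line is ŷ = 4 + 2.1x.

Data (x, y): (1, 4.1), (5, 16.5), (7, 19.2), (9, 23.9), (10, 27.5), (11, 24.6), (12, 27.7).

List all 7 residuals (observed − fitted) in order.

-2, 2, 0.5, 1, 2.5, -2.5, -1.5

x=1: ŷ = 4 + 2.1·1 = 6.1; r = 4.1 − 6.1 = -2
x=5: ŷ = 4 + 2.1·5 = 14.5; r = 16.5 − 14.5 = 2
x=7: ŷ = 4 + 2.1·7 = 18.7; r = 19.2 − 18.7 = 0.5
x=9: ŷ = 4 + 2.1·9 = 22.9; r = 23.9 − 22.9 = 1
x=10: ŷ = 4 + 2.1·10 = 25; r = 27.5 − 25 = 2.5
x=11: ŷ = 4 + 2.1·11 = 27.1; r = 24.6 − 27.1 = -2.5
x=12: ŷ = 4 + 2.1·12 = 29.2; r = 27.7 − 29.2 = -1.5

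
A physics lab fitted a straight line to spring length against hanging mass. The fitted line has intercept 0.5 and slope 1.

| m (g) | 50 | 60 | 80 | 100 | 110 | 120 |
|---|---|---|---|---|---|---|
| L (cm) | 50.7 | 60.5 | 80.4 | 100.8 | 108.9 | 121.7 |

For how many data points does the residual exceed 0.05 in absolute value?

m=50: L̂ = 0.5 + 50 = 50.5; e = 50.7 − 50.5 = 0.2
m=60: L̂ = 0.5 + 60 = 60.5; e = 60.5 − 60.5 = 0
m=80: L̂ = 0.5 + 80 = 80.5; e = 80.4 − 80.5 = -0.1
m=100: L̂ = 0.5 + 100 = 100.5; e = 100.8 − 100.5 = 0.3
m=110: L̂ = 0.5 + 110 = 110.5; e = 108.9 − 110.5 = -1.6
m=120: L̂ = 0.5 + 120 = 120.5; e = 121.7 − 120.5 = 1.2
|e| > 0.05: m=50 (|e|=0.2), m=80 (|e|=0.1), m=100 (|e|=0.3), m=110 (|e|=1.6), m=120 (|e|=1.2) → 5

5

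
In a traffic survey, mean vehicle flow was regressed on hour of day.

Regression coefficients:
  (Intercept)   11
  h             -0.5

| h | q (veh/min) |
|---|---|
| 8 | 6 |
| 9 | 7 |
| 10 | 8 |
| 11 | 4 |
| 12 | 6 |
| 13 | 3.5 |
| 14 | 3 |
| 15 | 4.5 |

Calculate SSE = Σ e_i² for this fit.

h=8: ŷ = 11 − 0.5·8 = 7; e = 6 − 7 = -1
h=9: ŷ = 11 − 0.5·9 = 6.5; e = 7 − 6.5 = 0.5
h=10: ŷ = 11 − 0.5·10 = 6; e = 8 − 6 = 2
h=11: ŷ = 11 − 0.5·11 = 5.5; e = 4 − 5.5 = -1.5
h=12: ŷ = 11 − 0.5·12 = 5; e = 6 − 5 = 1
h=13: ŷ = 11 − 0.5·13 = 4.5; e = 3.5 − 4.5 = -1
h=14: ŷ = 11 − 0.5·14 = 4; e = 3 − 4 = -1
h=15: ŷ = 11 − 0.5·15 = 3.5; e = 4.5 − 3.5 = 1
SSE = 1 + 0.25 + 4 + 2.25 + 1 + 1 + 1 + 1 = 11.5

SSE = 11.5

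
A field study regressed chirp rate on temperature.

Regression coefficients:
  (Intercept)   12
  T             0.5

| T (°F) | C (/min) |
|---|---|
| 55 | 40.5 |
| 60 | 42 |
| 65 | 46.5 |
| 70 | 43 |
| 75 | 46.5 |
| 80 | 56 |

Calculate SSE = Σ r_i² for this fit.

T=55: Ĉ = 12 + 0.5·55 = 39.5; r = 40.5 − 39.5 = 1
T=60: Ĉ = 12 + 0.5·60 = 42; r = 42 − 42 = 0
T=65: Ĉ = 12 + 0.5·65 = 44.5; r = 46.5 − 44.5 = 2
T=70: Ĉ = 12 + 0.5·70 = 47; r = 43 − 47 = -4
T=75: Ĉ = 12 + 0.5·75 = 49.5; r = 46.5 − 49.5 = -3
T=80: Ĉ = 12 + 0.5·80 = 52; r = 56 − 52 = 4
SSE = 1 + 0 + 4 + 16 + 9 + 16 = 46

SSE = 46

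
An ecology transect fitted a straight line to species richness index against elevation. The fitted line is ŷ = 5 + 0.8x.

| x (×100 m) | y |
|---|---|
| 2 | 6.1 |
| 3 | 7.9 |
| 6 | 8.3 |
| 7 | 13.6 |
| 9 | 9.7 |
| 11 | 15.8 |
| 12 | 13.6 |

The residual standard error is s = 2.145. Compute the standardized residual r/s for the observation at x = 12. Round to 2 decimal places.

ŷ = 5 + 0.8·12 = 14.6
r = 13.6 − 14.6 = -1
r/s = -1 / 2.145 = -0.47

-0.47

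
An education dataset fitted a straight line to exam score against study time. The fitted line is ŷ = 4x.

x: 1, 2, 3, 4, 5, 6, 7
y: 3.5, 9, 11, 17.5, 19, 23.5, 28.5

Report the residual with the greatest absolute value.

x=1: ŷ = 4·1 = 4; e = 3.5 − 4 = -0.5
x=2: ŷ = 4·2 = 8; e = 9 − 8 = 1
x=3: ŷ = 4·3 = 12; e = 11 − 12 = -1
x=4: ŷ = 4·4 = 16; e = 17.5 − 16 = 1.5
x=5: ŷ = 4·5 = 20; e = 19 − 20 = -1
x=6: ŷ = 4·6 = 24; e = 23.5 − 24 = -0.5
x=7: ŷ = 4·7 = 28; e = 28.5 − 28 = 0.5
Largest |e| is 1.5 at x = 4, residual 1.5.

e = 1.5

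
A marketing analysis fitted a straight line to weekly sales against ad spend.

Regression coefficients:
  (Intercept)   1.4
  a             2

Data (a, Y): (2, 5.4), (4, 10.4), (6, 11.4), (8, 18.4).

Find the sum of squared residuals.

SSE = 6

a=2: Ŷ = 1.4 + 2·2 = 5.4; r = 5.4 − 5.4 = 0
a=4: Ŷ = 1.4 + 2·4 = 9.4; r = 10.4 − 9.4 = 1
a=6: Ŷ = 1.4 + 2·6 = 13.4; r = 11.4 − 13.4 = -2
a=8: Ŷ = 1.4 + 2·8 = 17.4; r = 18.4 − 17.4 = 1
SSE = 0 + 1 + 4 + 1 = 6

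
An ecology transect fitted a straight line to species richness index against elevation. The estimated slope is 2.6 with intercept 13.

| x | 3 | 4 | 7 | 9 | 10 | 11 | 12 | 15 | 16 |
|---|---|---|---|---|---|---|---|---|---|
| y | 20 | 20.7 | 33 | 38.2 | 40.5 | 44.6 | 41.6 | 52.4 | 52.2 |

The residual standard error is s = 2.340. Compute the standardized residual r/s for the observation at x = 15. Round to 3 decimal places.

ŷ = 13 + 2.6·15 = 52
r = 52.4 − 52 = 0.4
r/s = 0.4 / 2.340 = 0.171

0.171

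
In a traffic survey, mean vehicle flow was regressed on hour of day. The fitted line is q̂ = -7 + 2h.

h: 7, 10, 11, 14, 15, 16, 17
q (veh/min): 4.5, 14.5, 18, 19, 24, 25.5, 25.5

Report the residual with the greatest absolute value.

r = 3

h=7: q̂ = -7 + 2·7 = 7; r = 4.5 − 7 = -2.5
h=10: q̂ = -7 + 2·10 = 13; r = 14.5 − 13 = 1.5
h=11: q̂ = -7 + 2·11 = 15; r = 18 − 15 = 3
h=14: q̂ = -7 + 2·14 = 21; r = 19 − 21 = -2
h=15: q̂ = -7 + 2·15 = 23; r = 24 − 23 = 1
h=16: q̂ = -7 + 2·16 = 25; r = 25.5 − 25 = 0.5
h=17: q̂ = -7 + 2·17 = 27; r = 25.5 − 27 = -1.5
Largest |r| is 3 at h = 11, residual 3.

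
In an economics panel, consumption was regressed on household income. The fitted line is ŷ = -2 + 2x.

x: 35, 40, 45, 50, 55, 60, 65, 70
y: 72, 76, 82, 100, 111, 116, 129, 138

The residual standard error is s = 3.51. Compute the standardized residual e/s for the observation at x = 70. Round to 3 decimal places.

0.000

ŷ = -2 + 2·70 = 138
e = 138 − 138 = 0
e/s = 0 / 3.51 = 0.000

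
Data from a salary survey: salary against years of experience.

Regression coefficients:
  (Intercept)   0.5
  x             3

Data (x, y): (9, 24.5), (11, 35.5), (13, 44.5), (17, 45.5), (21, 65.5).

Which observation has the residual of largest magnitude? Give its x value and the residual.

x=9: ŷ = 0.5 + 3·9 = 27.5; r = 24.5 − 27.5 = -3
x=11: ŷ = 0.5 + 3·11 = 33.5; r = 35.5 − 33.5 = 2
x=13: ŷ = 0.5 + 3·13 = 39.5; r = 44.5 − 39.5 = 5
x=17: ŷ = 0.5 + 3·17 = 51.5; r = 45.5 − 51.5 = -6
x=21: ŷ = 0.5 + 3·21 = 63.5; r = 65.5 − 63.5 = 2
Largest |r| is 6 at x = 17, residual -6.

x = 17, r = -6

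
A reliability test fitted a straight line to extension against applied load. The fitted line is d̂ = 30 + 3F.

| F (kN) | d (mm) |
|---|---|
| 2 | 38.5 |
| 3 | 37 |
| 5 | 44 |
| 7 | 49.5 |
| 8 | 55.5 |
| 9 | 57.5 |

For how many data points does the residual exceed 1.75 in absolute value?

2

F=2: d̂ = 30 + 3·2 = 36; e = 38.5 − 36 = 2.5
F=3: d̂ = 30 + 3·3 = 39; e = 37 − 39 = -2
F=5: d̂ = 30 + 3·5 = 45; e = 44 − 45 = -1
F=7: d̂ = 30 + 3·7 = 51; e = 49.5 − 51 = -1.5
F=8: d̂ = 30 + 3·8 = 54; e = 55.5 − 54 = 1.5
F=9: d̂ = 30 + 3·9 = 57; e = 57.5 − 57 = 0.5
|e| > 1.75: F=2 (|e|=2.5), F=3 (|e|=2) → 2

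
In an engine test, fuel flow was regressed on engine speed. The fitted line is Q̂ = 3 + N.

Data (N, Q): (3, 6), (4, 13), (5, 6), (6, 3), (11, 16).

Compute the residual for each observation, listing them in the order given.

0, 6, -2, -6, 2

N=3: Q̂ = 3 + 3 = 6; r = 6 − 6 = 0
N=4: Q̂ = 3 + 4 = 7; r = 13 − 7 = 6
N=5: Q̂ = 3 + 5 = 8; r = 6 − 8 = -2
N=6: Q̂ = 3 + 6 = 9; r = 3 − 9 = -6
N=11: Q̂ = 3 + 11 = 14; r = 16 − 14 = 2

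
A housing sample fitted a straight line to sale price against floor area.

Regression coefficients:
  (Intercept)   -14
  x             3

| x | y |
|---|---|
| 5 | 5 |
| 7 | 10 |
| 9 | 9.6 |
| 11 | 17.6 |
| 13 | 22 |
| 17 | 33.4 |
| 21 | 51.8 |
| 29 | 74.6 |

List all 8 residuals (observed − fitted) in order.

x=5: ŷ = -14 + 3·5 = 1; r = 5 − 1 = 4
x=7: ŷ = -14 + 3·7 = 7; r = 10 − 7 = 3
x=9: ŷ = -14 + 3·9 = 13; r = 9.6 − 13 = -3.4
x=11: ŷ = -14 + 3·11 = 19; r = 17.6 − 19 = -1.4
x=13: ŷ = -14 + 3·13 = 25; r = 22 − 25 = -3
x=17: ŷ = -14 + 3·17 = 37; r = 33.4 − 37 = -3.6
x=21: ŷ = -14 + 3·21 = 49; r = 51.8 − 49 = 2.8
x=29: ŷ = -14 + 3·29 = 73; r = 74.6 − 73 = 1.6

4, 3, -3.4, -1.4, -3, -3.6, 2.8, 1.6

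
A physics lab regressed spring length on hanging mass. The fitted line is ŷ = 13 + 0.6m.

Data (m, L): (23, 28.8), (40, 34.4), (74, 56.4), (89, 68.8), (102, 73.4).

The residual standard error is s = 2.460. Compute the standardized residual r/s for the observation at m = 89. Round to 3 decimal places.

ŷ = 13 + 0.6·89 = 66.4
r = 68.8 − 66.4 = 2.4
r/s = 2.4 / 2.460 = 0.976

0.976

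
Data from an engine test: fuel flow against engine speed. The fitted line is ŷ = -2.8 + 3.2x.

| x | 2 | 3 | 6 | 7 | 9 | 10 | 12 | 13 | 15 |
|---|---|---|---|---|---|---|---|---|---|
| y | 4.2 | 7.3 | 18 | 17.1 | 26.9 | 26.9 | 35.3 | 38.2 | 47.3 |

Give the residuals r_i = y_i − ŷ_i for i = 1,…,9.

0.6, 0.5, 1.6, -2.5, 0.9, -2.3, -0.3, -0.6, 2.1

x=2: ŷ = -2.8 + 3.2·2 = 3.6; r = 4.2 − 3.6 = 0.6
x=3: ŷ = -2.8 + 3.2·3 = 6.8; r = 7.3 − 6.8 = 0.5
x=6: ŷ = -2.8 + 3.2·6 = 16.4; r = 18 − 16.4 = 1.6
x=7: ŷ = -2.8 + 3.2·7 = 19.6; r = 17.1 − 19.6 = -2.5
x=9: ŷ = -2.8 + 3.2·9 = 26; r = 26.9 − 26 = 0.9
x=10: ŷ = -2.8 + 3.2·10 = 29.2; r = 26.9 − 29.2 = -2.3
x=12: ŷ = -2.8 + 3.2·12 = 35.6; r = 35.3 − 35.6 = -0.3
x=13: ŷ = -2.8 + 3.2·13 = 38.8; r = 38.2 − 38.8 = -0.6
x=15: ŷ = -2.8 + 3.2·15 = 45.2; r = 47.3 − 45.2 = 2.1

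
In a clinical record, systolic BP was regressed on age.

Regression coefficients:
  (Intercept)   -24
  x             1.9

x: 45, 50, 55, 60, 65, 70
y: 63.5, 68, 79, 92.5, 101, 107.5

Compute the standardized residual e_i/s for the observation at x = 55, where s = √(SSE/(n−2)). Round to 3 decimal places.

-0.588

x=45: ŷ = -24 + 1.9·45 = 61.5; e = 63.5 − 61.5 = 2
x=50: ŷ = -24 + 1.9·50 = 71; e = 68 − 71 = -3
x=55: ŷ = -24 + 1.9·55 = 80.5; e = 79 − 80.5 = -1.5
x=60: ŷ = -24 + 1.9·60 = 90; e = 92.5 − 90 = 2.5
x=65: ŷ = -24 + 1.9·65 = 99.5; e = 101 − 99.5 = 1.5
x=70: ŷ = -24 + 1.9·70 = 109; e = 107.5 − 109 = -1.5
SSE = 4 + 9 + 2.25 + 6.25 + 2.25 + 2.25 = 26
s = √(26/4) = 2.54951
e/s = -1.5 / 2.54951 = -0.588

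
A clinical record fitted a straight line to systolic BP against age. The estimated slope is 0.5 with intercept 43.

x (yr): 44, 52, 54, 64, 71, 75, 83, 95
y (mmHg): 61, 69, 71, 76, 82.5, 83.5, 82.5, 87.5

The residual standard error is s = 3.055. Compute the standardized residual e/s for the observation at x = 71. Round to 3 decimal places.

ŷ = 43 + 0.5·71 = 78.5
e = 82.5 − 78.5 = 4
e/s = 4 / 3.055 = 1.309

1.309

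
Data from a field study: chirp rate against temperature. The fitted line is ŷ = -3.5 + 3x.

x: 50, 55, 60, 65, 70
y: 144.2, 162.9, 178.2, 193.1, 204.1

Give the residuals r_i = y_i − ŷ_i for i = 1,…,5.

x=50: ŷ = -3.5 + 3·50 = 146.5; r = 144.2 − 146.5 = -2.3
x=55: ŷ = -3.5 + 3·55 = 161.5; r = 162.9 − 161.5 = 1.4
x=60: ŷ = -3.5 + 3·60 = 176.5; r = 178.2 − 176.5 = 1.7
x=65: ŷ = -3.5 + 3·65 = 191.5; r = 193.1 − 191.5 = 1.6
x=70: ŷ = -3.5 + 3·70 = 206.5; r = 204.1 − 206.5 = -2.4

-2.3, 1.4, 1.7, 1.6, -2.4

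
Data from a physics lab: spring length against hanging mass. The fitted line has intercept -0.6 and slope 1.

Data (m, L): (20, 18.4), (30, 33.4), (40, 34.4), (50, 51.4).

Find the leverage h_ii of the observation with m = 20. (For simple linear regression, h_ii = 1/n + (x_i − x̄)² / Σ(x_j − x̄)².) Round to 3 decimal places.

h = 0.700

m̄ = (20 + 30 + 40 + 50)/4 = 35
Σ(m − m̄)² = 225 + 25 + 25 + 225 = 500
h = 1/4 + (-15)²/500 = 0.25 + 0.45 = 0.700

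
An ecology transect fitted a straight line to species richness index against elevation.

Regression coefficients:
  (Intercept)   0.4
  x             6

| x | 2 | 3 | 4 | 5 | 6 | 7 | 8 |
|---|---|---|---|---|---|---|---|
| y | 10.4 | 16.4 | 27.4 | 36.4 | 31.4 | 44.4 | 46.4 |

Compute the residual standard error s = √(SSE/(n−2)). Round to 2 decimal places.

x=2: ŷ = 0.4 + 6·2 = 12.4; r = 10.4 − 12.4 = -2
x=3: ŷ = 0.4 + 6·3 = 18.4; r = 16.4 − 18.4 = -2
x=4: ŷ = 0.4 + 6·4 = 24.4; r = 27.4 − 24.4 = 3
x=5: ŷ = 0.4 + 6·5 = 30.4; r = 36.4 − 30.4 = 6
x=6: ŷ = 0.4 + 6·6 = 36.4; r = 31.4 − 36.4 = -5
x=7: ŷ = 0.4 + 6·7 = 42.4; r = 44.4 − 42.4 = 2
x=8: ŷ = 0.4 + 6·8 = 48.4; r = 46.4 − 48.4 = -2
SSE = 4 + 4 + 9 + 36 + 25 + 4 + 4 = 86
s = √(86/5) = √17.2 ≈ 4.15

s = 4.15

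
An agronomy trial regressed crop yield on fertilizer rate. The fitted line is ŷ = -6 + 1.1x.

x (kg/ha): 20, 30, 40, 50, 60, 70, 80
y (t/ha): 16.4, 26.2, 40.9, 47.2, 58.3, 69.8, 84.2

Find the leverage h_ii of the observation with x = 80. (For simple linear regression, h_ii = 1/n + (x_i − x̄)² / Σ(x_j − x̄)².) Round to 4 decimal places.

h = 0.4643

x̄ = (20 + 30 + 40 + 50 + 60 + 70 + 80)/7 = 50
Σ(x − x̄)² = 900 + 400 + 100 + 0 + 100 + 400 + 900 = 2800
h = 1/7 + (30)²/2800 = 0.142857 + 0.321429 = 0.4643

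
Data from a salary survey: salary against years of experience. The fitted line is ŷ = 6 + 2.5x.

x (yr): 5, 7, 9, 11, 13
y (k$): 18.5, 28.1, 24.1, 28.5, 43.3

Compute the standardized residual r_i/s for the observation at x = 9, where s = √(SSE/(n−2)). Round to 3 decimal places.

-0.810

x=5: ŷ = 6 + 2.5·5 = 18.5; r = 18.5 − 18.5 = 0
x=7: ŷ = 6 + 2.5·7 = 23.5; r = 28.1 − 23.5 = 4.6
x=9: ŷ = 6 + 2.5·9 = 28.5; r = 24.1 − 28.5 = -4.4
x=11: ŷ = 6 + 2.5·11 = 33.5; r = 28.5 − 33.5 = -5
x=13: ŷ = 6 + 2.5·13 = 38.5; r = 43.3 − 38.5 = 4.8
SSE = 0 + 21.16 + 19.36 + 25 + 23.04 = 88.56
s = √(88.56/3) = 5.43323
r/s = -4.4 / 5.43323 = -0.810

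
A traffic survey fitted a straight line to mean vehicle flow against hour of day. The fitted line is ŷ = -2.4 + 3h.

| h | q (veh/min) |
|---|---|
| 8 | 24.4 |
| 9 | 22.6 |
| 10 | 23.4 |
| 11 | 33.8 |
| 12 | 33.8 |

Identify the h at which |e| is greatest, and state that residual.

h = 10, e = -4.2

h=8: ŷ = -2.4 + 3·8 = 21.6; e = 24.4 − 21.6 = 2.8
h=9: ŷ = -2.4 + 3·9 = 24.6; e = 22.6 − 24.6 = -2
h=10: ŷ = -2.4 + 3·10 = 27.6; e = 23.4 − 27.6 = -4.2
h=11: ŷ = -2.4 + 3·11 = 30.6; e = 33.8 − 30.6 = 3.2
h=12: ŷ = -2.4 + 3·12 = 33.6; e = 33.8 − 33.6 = 0.2
Largest |e| is 4.2 at h = 10, residual -4.2.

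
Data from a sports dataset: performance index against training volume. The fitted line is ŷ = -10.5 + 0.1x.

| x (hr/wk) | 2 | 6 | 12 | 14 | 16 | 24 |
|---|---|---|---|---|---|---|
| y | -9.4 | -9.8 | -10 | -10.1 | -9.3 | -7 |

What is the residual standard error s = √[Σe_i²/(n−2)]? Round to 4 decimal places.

x=2: ŷ = -10.5 + 0.1·2 = -10.3; e = -9.4 − (-10.3) = 0.9
x=6: ŷ = -10.5 + 0.1·6 = -9.9; e = -9.8 − (-9.9) = 0.1
x=12: ŷ = -10.5 + 0.1·12 = -9.3; e = -10 − (-9.3) = -0.7
x=14: ŷ = -10.5 + 0.1·14 = -9.1; e = -10.1 − (-9.1) = -1
x=16: ŷ = -10.5 + 0.1·16 = -8.9; e = -9.3 − (-8.9) = -0.4
x=24: ŷ = -10.5 + 0.1·24 = -8.1; e = -7 − (-8.1) = 1.1
SSE = 0.81 + 0.01 + 0.49 + 1 + 0.16 + 1.21 = 3.68
s = √(3.68/4) = √0.92 ≈ 0.9592

s = 0.9592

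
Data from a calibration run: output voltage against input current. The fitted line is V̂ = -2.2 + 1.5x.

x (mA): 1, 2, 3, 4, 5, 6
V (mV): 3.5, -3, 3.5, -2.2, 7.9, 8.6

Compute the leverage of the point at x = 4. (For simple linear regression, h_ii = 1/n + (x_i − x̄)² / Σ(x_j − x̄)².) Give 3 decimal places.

h = 0.181

x̄ = (1 + 2 + 3 + 4 + 5 + 6)/6 = 3.5
Σ(x − x̄)² = 6.25 + 2.25 + 0.25 + 0.25 + 2.25 + 6.25 = 17.5
h = 1/6 + (0.5)²/17.5 = 0.166667 + 0.0142857 = 0.181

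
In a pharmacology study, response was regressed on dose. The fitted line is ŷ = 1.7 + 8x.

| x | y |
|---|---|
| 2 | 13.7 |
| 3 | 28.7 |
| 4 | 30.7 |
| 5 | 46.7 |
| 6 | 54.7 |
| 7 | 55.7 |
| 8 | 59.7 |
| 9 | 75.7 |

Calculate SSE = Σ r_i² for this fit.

x=2: ŷ = 1.7 + 8·2 = 17.7; r = 13.7 − 17.7 = -4
x=3: ŷ = 1.7 + 8·3 = 25.7; r = 28.7 − 25.7 = 3
x=4: ŷ = 1.7 + 8·4 = 33.7; r = 30.7 − 33.7 = -3
x=5: ŷ = 1.7 + 8·5 = 41.7; r = 46.7 − 41.7 = 5
x=6: ŷ = 1.7 + 8·6 = 49.7; r = 54.7 − 49.7 = 5
x=7: ŷ = 1.7 + 8·7 = 57.7; r = 55.7 − 57.7 = -2
x=8: ŷ = 1.7 + 8·8 = 65.7; r = 59.7 − 65.7 = -6
x=9: ŷ = 1.7 + 8·9 = 73.7; r = 75.7 − 73.7 = 2
SSE = 16 + 9 + 9 + 25 + 25 + 4 + 36 + 4 = 128

SSE = 128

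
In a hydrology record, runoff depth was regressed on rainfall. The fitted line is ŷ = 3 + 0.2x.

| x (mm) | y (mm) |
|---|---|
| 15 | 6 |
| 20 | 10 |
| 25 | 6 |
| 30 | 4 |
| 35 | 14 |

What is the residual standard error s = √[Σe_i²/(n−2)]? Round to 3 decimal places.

x=15: ŷ = 3 + 0.2·15 = 6; e = 6 − 6 = 0
x=20: ŷ = 3 + 0.2·20 = 7; e = 10 − 7 = 3
x=25: ŷ = 3 + 0.2·25 = 8; e = 6 − 8 = -2
x=30: ŷ = 3 + 0.2·30 = 9; e = 4 − 9 = -5
x=35: ŷ = 3 + 0.2·35 = 10; e = 14 − 10 = 4
SSE = 0 + 9 + 4 + 25 + 16 = 54
s = √(54/3) = √18 ≈ 4.243

s = 4.243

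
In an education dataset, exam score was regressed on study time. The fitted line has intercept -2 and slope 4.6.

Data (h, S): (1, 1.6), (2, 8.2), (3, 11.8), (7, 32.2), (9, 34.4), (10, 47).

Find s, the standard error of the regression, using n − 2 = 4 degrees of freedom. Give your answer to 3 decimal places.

s = 3.162

h=1: ŷ = -2 + 4.6·1 = 2.6; e = 1.6 − 2.6 = -1
h=2: ŷ = -2 + 4.6·2 = 7.2; e = 8.2 − 7.2 = 1
h=3: ŷ = -2 + 4.6·3 = 11.8; e = 11.8 − 11.8 = 0
h=7: ŷ = -2 + 4.6·7 = 30.2; e = 32.2 − 30.2 = 2
h=9: ŷ = -2 + 4.6·9 = 39.4; e = 34.4 − 39.4 = -5
h=10: ŷ = -2 + 4.6·10 = 44; e = 47 − 44 = 3
SSE = 1 + 1 + 0 + 4 + 25 + 9 = 40
s = √(40/4) = √10 ≈ 3.162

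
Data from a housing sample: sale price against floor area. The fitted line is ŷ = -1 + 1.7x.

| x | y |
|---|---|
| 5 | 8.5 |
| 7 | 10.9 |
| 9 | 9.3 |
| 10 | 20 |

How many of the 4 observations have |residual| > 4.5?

x=5: ŷ = -1 + 1.7·5 = 7.5; e = 8.5 − 7.5 = 1
x=7: ŷ = -1 + 1.7·7 = 10.9; e = 10.9 − 10.9 = 0
x=9: ŷ = -1 + 1.7·9 = 14.3; e = 9.3 − 14.3 = -5
x=10: ŷ = -1 + 1.7·10 = 16; e = 20 − 16 = 4
|e| > 4.5: x=9 (|e|=5) → 1

1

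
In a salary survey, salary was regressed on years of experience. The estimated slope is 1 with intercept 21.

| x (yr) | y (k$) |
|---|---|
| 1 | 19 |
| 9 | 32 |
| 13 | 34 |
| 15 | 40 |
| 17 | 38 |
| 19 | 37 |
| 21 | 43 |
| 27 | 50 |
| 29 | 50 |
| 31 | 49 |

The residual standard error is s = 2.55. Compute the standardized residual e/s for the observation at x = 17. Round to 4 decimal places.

0.0000

ŷ = 21 + 17 = 38
e = 38 − 38 = 0
e/s = 0 / 2.55 = 0.0000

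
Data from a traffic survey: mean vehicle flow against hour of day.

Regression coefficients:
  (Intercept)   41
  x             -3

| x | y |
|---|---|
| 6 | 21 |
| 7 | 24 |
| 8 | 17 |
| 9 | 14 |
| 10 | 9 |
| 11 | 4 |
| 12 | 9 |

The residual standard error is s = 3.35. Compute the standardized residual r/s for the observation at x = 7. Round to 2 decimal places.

1.19

ŷ = 41 − 3·7 = 20
r = 24 − 20 = 4
r/s = 4 / 3.35 = 1.19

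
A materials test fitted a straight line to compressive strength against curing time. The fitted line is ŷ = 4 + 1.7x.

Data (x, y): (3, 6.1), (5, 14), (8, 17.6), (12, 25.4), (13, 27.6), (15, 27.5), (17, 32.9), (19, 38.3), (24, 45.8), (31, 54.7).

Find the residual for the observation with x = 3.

ŷ = 4 + 1.7·3 = 9.1
e = 6.1 − 9.1 = -3

e = -3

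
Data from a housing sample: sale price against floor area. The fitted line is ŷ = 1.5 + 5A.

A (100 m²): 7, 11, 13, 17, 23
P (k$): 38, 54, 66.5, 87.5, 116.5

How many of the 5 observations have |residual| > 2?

1

A=7: ŷ = 1.5 + 5·7 = 36.5; r = 38 − 36.5 = 1.5
A=11: ŷ = 1.5 + 5·11 = 56.5; r = 54 − 56.5 = -2.5
A=13: ŷ = 1.5 + 5·13 = 66.5; r = 66.5 − 66.5 = 0
A=17: ŷ = 1.5 + 5·17 = 86.5; r = 87.5 − 86.5 = 1
A=23: ŷ = 1.5 + 5·23 = 116.5; r = 116.5 − 116.5 = 0
|r| > 2: A=11 (|r|=2.5) → 1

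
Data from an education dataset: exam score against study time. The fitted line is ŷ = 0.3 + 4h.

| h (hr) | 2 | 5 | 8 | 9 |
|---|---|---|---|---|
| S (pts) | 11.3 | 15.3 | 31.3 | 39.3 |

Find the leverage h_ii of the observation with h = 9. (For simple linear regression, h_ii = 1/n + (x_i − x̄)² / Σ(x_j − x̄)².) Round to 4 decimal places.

h̄ = (2 + 5 + 8 + 9)/4 = 6
Σ(h − h̄)² = 16 + 1 + 4 + 9 = 30
h = 1/4 + (3)²/30 = 0.25 + 0.3 = 0.5500

h = 0.5500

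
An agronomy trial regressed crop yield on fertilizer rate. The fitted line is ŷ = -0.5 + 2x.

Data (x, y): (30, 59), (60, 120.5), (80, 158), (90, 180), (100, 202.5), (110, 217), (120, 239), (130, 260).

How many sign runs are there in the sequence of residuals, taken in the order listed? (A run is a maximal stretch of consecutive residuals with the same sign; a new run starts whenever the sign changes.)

x=30: ŷ = -0.5 + 2·30 = 59.5; r = 59 − 59.5 = -0.5
x=60: ŷ = -0.5 + 2·60 = 119.5; r = 120.5 − 119.5 = 1
x=80: ŷ = -0.5 + 2·80 = 159.5; r = 158 − 159.5 = -1.5
x=90: ŷ = -0.5 + 2·90 = 179.5; r = 180 − 179.5 = 0.5
x=100: ŷ = -0.5 + 2·100 = 199.5; r = 202.5 − 199.5 = 3
x=110: ŷ = -0.5 + 2·110 = 219.5; r = 217 − 219.5 = -2.5
x=120: ŷ = -0.5 + 2·120 = 239.5; r = 239 − 239.5 = -0.5
x=130: ŷ = -0.5 + 2·130 = 259.5; r = 260 − 259.5 = 0.5
Signs: − + − + + − − +
Runs: −×1, +×1, −×1, +×2, −×2, +×1 → 6

6 runs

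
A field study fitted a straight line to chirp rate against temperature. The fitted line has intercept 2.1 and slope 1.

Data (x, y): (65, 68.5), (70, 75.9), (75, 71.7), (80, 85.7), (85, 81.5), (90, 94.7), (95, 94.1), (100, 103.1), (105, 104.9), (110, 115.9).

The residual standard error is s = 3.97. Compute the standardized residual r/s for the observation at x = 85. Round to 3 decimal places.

ŷ = 2.1 + 85 = 87.1
r = 81.5 − 87.1 = -5.6
r/s = -5.6 / 3.97 = -1.411

-1.411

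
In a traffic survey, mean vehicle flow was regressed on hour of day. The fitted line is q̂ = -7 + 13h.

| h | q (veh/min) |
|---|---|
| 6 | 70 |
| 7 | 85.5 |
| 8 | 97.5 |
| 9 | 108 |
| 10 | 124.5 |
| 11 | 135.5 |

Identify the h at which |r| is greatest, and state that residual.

h = 9, r = -2

h=6: q̂ = -7 + 13·6 = 71; r = 70 − 71 = -1
h=7: q̂ = -7 + 13·7 = 84; r = 85.5 − 84 = 1.5
h=8: q̂ = -7 + 13·8 = 97; r = 97.5 − 97 = 0.5
h=9: q̂ = -7 + 13·9 = 110; r = 108 − 110 = -2
h=10: q̂ = -7 + 13·10 = 123; r = 124.5 − 123 = 1.5
h=11: q̂ = -7 + 13·11 = 136; r = 135.5 − 136 = -0.5
Largest |r| is 2 at h = 9, residual -2.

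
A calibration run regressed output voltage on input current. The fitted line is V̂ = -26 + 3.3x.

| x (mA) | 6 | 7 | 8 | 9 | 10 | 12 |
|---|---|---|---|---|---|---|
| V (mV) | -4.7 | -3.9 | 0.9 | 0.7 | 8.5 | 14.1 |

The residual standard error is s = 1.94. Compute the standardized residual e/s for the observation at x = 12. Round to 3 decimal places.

0.258

V̂ = -26 + 3.3·12 = 13.6
e = 14.1 − 13.6 = 0.5
e/s = 0.5 / 1.94 = 0.258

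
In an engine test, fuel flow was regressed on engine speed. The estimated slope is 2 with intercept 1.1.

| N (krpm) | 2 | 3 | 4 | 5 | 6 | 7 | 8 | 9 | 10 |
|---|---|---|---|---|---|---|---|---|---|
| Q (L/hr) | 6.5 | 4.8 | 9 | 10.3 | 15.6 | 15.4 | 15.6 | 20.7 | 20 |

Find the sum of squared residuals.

SSE = 20.26

N=2: ŷ = 1.1 + 2·2 = 5.1; r = 6.5 − 5.1 = 1.4
N=3: ŷ = 1.1 + 2·3 = 7.1; r = 4.8 − 7.1 = -2.3
N=4: ŷ = 1.1 + 2·4 = 9.1; r = 9 − 9.1 = -0.1
N=5: ŷ = 1.1 + 2·5 = 11.1; r = 10.3 − 11.1 = -0.8
N=6: ŷ = 1.1 + 2·6 = 13.1; r = 15.6 − 13.1 = 2.5
N=7: ŷ = 1.1 + 2·7 = 15.1; r = 15.4 − 15.1 = 0.3
N=8: ŷ = 1.1 + 2·8 = 17.1; r = 15.6 − 17.1 = -1.5
N=9: ŷ = 1.1 + 2·9 = 19.1; r = 20.7 − 19.1 = 1.6
N=10: ŷ = 1.1 + 2·10 = 21.1; r = 20 − 21.1 = -1.1
SSE = 1.96 + 5.29 + 0.01 + 0.64 + 6.25 + 0.09 + 2.25 + 2.56 + 1.21 = 20.26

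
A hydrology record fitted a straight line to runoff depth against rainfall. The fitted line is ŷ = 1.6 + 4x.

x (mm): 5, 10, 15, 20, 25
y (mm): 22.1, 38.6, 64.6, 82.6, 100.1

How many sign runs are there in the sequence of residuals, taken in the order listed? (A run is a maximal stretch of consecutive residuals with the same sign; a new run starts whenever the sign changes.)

4 runs

x=5: ŷ = 1.6 + 4·5 = 21.6; e = 22.1 − 21.6 = 0.5
x=10: ŷ = 1.6 + 4·10 = 41.6; e = 38.6 − 41.6 = -3
x=15: ŷ = 1.6 + 4·15 = 61.6; e = 64.6 − 61.6 = 3
x=20: ŷ = 1.6 + 4·20 = 81.6; e = 82.6 − 81.6 = 1
x=25: ŷ = 1.6 + 4·25 = 101.6; e = 100.1 − 101.6 = -1.5
Signs: + − + + −
Runs: +×1, −×1, +×2, −×1 → 4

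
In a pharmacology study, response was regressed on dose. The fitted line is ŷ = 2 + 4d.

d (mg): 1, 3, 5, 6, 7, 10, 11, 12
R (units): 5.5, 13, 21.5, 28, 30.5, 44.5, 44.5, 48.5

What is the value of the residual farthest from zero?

d=1: ŷ = 2 + 4·1 = 6; e = 5.5 − 6 = -0.5
d=3: ŷ = 2 + 4·3 = 14; e = 13 − 14 = -1
d=5: ŷ = 2 + 4·5 = 22; e = 21.5 − 22 = -0.5
d=6: ŷ = 2 + 4·6 = 26; e = 28 − 26 = 2
d=7: ŷ = 2 + 4·7 = 30; e = 30.5 − 30 = 0.5
d=10: ŷ = 2 + 4·10 = 42; e = 44.5 − 42 = 2.5
d=11: ŷ = 2 + 4·11 = 46; e = 44.5 − 46 = -1.5
d=12: ŷ = 2 + 4·12 = 50; e = 48.5 − 50 = -1.5
Largest |e| is 2.5 at d = 10, residual 2.5.

e = 2.5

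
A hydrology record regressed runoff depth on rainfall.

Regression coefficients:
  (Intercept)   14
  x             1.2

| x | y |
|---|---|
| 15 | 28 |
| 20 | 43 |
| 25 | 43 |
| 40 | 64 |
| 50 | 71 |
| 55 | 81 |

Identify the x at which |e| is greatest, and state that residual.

x=15: ŷ = 14 + 1.2·15 = 32; e = 28 − 32 = -4
x=20: ŷ = 14 + 1.2·20 = 38; e = 43 − 38 = 5
x=25: ŷ = 14 + 1.2·25 = 44; e = 43 − 44 = -1
x=40: ŷ = 14 + 1.2·40 = 62; e = 64 − 62 = 2
x=50: ŷ = 14 + 1.2·50 = 74; e = 71 − 74 = -3
x=55: ŷ = 14 + 1.2·55 = 80; e = 81 − 80 = 1
Largest |e| is 5 at x = 20, residual 5.

x = 20, e = 5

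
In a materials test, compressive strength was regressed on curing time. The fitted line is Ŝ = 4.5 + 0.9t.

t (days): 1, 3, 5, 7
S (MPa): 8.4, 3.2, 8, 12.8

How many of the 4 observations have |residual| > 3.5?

1

t=1: Ŝ = 4.5 + 0.9·1 = 5.4; e = 8.4 − 5.4 = 3
t=3: Ŝ = 4.5 + 0.9·3 = 7.2; e = 3.2 − 7.2 = -4
t=5: Ŝ = 4.5 + 0.9·5 = 9; e = 8 − 9 = -1
t=7: Ŝ = 4.5 + 0.9·7 = 10.8; e = 12.8 − 10.8 = 2
|e| > 3.5: t=3 (|e|=4) → 1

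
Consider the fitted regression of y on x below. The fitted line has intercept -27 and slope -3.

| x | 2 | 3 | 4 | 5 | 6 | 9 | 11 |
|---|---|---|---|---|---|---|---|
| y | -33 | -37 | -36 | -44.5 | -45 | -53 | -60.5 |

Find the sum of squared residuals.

SSE = 17.5

x=2: ŷ = -27 − 3·2 = -33; r = -33 − (-33) = 0
x=3: ŷ = -27 − 3·3 = -36; r = -37 − (-36) = -1
x=4: ŷ = -27 − 3·4 = -39; r = -36 − (-39) = 3
x=5: ŷ = -27 − 3·5 = -42; r = -44.5 − (-42) = -2.5
x=6: ŷ = -27 − 3·6 = -45; r = -45 − (-45) = 0
x=9: ŷ = -27 − 3·9 = -54; r = -53 − (-54) = 1
x=11: ŷ = -27 − 3·11 = -60; r = -60.5 − (-60) = -0.5
SSE = 0 + 1 + 9 + 6.25 + 0 + 1 + 0.25 = 17.5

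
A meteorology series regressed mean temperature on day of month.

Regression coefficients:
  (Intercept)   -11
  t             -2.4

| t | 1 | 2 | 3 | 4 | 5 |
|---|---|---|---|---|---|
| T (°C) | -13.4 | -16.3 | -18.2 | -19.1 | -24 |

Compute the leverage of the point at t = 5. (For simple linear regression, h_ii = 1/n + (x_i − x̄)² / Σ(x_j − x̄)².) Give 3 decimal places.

t̄ = (1 + 2 + 3 + 4 + 5)/5 = 3
Σ(t − t̄)² = 4 + 1 + 0 + 1 + 4 = 10
h = 1/5 + (2)²/10 = 0.2 + 0.4 = 0.600

h = 0.600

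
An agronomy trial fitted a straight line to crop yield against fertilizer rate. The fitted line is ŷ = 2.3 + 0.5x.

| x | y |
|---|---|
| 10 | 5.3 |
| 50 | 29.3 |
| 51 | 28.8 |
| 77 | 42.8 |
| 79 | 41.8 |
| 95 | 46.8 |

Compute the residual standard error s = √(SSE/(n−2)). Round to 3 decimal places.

x=10: ŷ = 2.3 + 0.5·10 = 7.3; e = 5.3 − 7.3 = -2
x=50: ŷ = 2.3 + 0.5·50 = 27.3; e = 29.3 − 27.3 = 2
x=51: ŷ = 2.3 + 0.5·51 = 27.8; e = 28.8 − 27.8 = 1
x=77: ŷ = 2.3 + 0.5·77 = 40.8; e = 42.8 − 40.8 = 2
x=79: ŷ = 2.3 + 0.5·79 = 41.8; e = 41.8 − 41.8 = 0
x=95: ŷ = 2.3 + 0.5·95 = 49.8; e = 46.8 − 49.8 = -3
SSE = 4 + 4 + 1 + 4 + 0 + 9 = 22
s = √(22/4) = √5.5 ≈ 2.345

s = 2.345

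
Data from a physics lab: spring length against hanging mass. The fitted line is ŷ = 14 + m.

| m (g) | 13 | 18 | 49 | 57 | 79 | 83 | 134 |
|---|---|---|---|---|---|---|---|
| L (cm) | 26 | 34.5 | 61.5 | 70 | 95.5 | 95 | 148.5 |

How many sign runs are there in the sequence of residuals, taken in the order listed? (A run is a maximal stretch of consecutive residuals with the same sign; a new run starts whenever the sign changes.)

m=13: ŷ = 14 + 13 = 27; e = 26 − 27 = -1
m=18: ŷ = 14 + 18 = 32; e = 34.5 − 32 = 2.5
m=49: ŷ = 14 + 49 = 63; e = 61.5 − 63 = -1.5
m=57: ŷ = 14 + 57 = 71; e = 70 − 71 = -1
m=79: ŷ = 14 + 79 = 93; e = 95.5 − 93 = 2.5
m=83: ŷ = 14 + 83 = 97; e = 95 − 97 = -2
m=134: ŷ = 14 + 134 = 148; e = 148.5 − 148 = 0.5
Signs: − + − − + − +
Runs: −×1, +×1, −×2, +×1, −×1, +×1 → 6

6 runs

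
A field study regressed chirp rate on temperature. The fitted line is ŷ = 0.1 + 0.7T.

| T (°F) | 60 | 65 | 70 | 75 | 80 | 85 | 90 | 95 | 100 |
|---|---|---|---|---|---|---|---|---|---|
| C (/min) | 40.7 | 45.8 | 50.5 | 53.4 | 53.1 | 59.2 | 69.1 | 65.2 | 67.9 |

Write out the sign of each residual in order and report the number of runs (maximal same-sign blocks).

5 runs

T=60: ŷ = 0.1 + 0.7·60 = 42.1; r = 40.7 − 42.1 = -1.4
T=65: ŷ = 0.1 + 0.7·65 = 45.6; r = 45.8 − 45.6 = 0.2
T=70: ŷ = 0.1 + 0.7·70 = 49.1; r = 50.5 − 49.1 = 1.4
T=75: ŷ = 0.1 + 0.7·75 = 52.6; r = 53.4 − 52.6 = 0.8
T=80: ŷ = 0.1 + 0.7·80 = 56.1; r = 53.1 − 56.1 = -3
T=85: ŷ = 0.1 + 0.7·85 = 59.6; r = 59.2 − 59.6 = -0.4
T=90: ŷ = 0.1 + 0.7·90 = 63.1; r = 69.1 − 63.1 = 6
T=95: ŷ = 0.1 + 0.7·95 = 66.6; r = 65.2 − 66.6 = -1.4
T=100: ŷ = 0.1 + 0.7·100 = 70.1; r = 67.9 − 70.1 = -2.2
Signs: − + + + − − + − −
Runs: −×1, +×3, −×2, +×1, −×2 → 5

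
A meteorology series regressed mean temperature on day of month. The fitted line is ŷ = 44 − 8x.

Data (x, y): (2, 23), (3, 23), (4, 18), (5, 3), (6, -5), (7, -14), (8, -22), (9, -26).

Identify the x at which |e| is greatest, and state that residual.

x=2: ŷ = 44 − 8·2 = 28; e = 23 − 28 = -5
x=3: ŷ = 44 − 8·3 = 20; e = 23 − 20 = 3
x=4: ŷ = 44 − 8·4 = 12; e = 18 − 12 = 6
x=5: ŷ = 44 − 8·5 = 4; e = 3 − 4 = -1
x=6: ŷ = 44 − 8·6 = -4; e = -5 − (-4) = -1
x=7: ŷ = 44 − 8·7 = -12; e = -14 − (-12) = -2
x=8: ŷ = 44 − 8·8 = -20; e = -22 − (-20) = -2
x=9: ŷ = 44 − 8·9 = -28; e = -26 − (-28) = 2
Largest |e| is 6 at x = 4, residual 6.

x = 4, e = 6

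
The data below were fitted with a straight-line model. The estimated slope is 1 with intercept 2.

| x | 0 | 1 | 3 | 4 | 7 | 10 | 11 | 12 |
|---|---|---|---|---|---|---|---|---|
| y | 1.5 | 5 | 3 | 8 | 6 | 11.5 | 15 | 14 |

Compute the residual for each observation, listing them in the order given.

x=0: ŷ = 2 + 0 = 2; r = 1.5 − 2 = -0.5
x=1: ŷ = 2 + 1 = 3; r = 5 − 3 = 2
x=3: ŷ = 2 + 3 = 5; r = 3 − 5 = -2
x=4: ŷ = 2 + 4 = 6; r = 8 − 6 = 2
x=7: ŷ = 2 + 7 = 9; r = 6 − 9 = -3
x=10: ŷ = 2 + 10 = 12; r = 11.5 − 12 = -0.5
x=11: ŷ = 2 + 11 = 13; r = 15 − 13 = 2
x=12: ŷ = 2 + 12 = 14; r = 14 − 14 = 0

-0.5, 2, -2, 2, -3, -0.5, 2, 0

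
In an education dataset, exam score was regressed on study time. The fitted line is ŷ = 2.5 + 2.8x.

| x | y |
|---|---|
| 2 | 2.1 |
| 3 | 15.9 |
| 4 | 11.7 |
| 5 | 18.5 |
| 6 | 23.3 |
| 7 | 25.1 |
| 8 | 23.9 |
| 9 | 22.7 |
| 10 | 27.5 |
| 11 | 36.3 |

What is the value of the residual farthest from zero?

e = -6

x=2: ŷ = 2.5 + 2.8·2 = 8.1; e = 2.1 − 8.1 = -6
x=3: ŷ = 2.5 + 2.8·3 = 10.9; e = 15.9 − 10.9 = 5
x=4: ŷ = 2.5 + 2.8·4 = 13.7; e = 11.7 − 13.7 = -2
x=5: ŷ = 2.5 + 2.8·5 = 16.5; e = 18.5 − 16.5 = 2
x=6: ŷ = 2.5 + 2.8·6 = 19.3; e = 23.3 − 19.3 = 4
x=7: ŷ = 2.5 + 2.8·7 = 22.1; e = 25.1 − 22.1 = 3
x=8: ŷ = 2.5 + 2.8·8 = 24.9; e = 23.9 − 24.9 = -1
x=9: ŷ = 2.5 + 2.8·9 = 27.7; e = 22.7 − 27.7 = -5
x=10: ŷ = 2.5 + 2.8·10 = 30.5; e = 27.5 − 30.5 = -3
x=11: ŷ = 2.5 + 2.8·11 = 33.3; e = 36.3 − 33.3 = 3
Largest |e| is 6 at x = 2, residual -6.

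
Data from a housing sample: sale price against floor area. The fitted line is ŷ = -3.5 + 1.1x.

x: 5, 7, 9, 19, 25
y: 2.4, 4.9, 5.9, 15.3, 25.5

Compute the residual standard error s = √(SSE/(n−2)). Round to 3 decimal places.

x=5: ŷ = -3.5 + 1.1·5 = 2; e = 2.4 − 2 = 0.4
x=7: ŷ = -3.5 + 1.1·7 = 4.2; e = 4.9 − 4.2 = 0.7
x=9: ŷ = -3.5 + 1.1·9 = 6.4; e = 5.9 − 6.4 = -0.5
x=19: ŷ = -3.5 + 1.1·19 = 17.4; e = 15.3 − 17.4 = -2.1
x=25: ŷ = -3.5 + 1.1·25 = 24; e = 25.5 − 24 = 1.5
SSE = 0.16 + 0.49 + 0.25 + 4.41 + 2.25 = 7.56
s = √(7.56/3) = √2.52 ≈ 1.587

s = 1.587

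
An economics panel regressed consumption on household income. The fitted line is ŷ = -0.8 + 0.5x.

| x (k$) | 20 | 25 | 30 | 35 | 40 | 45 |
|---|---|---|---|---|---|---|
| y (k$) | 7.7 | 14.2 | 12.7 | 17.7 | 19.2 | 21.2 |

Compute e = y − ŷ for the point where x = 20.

ŷ = -0.8 + 0.5·20 = 9.2
e = 7.7 − 9.2 = -1.5

e = -1.5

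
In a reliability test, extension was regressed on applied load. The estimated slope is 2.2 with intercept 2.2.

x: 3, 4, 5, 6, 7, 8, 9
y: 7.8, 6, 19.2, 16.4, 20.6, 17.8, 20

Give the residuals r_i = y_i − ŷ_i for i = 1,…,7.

-1, -5, 6, 1, 3, -2, -2

x=3: ŷ = 2.2 + 2.2·3 = 8.8; r = 7.8 − 8.8 = -1
x=4: ŷ = 2.2 + 2.2·4 = 11; r = 6 − 11 = -5
x=5: ŷ = 2.2 + 2.2·5 = 13.2; r = 19.2 − 13.2 = 6
x=6: ŷ = 2.2 + 2.2·6 = 15.4; r = 16.4 − 15.4 = 1
x=7: ŷ = 2.2 + 2.2·7 = 17.6; r = 20.6 − 17.6 = 3
x=8: ŷ = 2.2 + 2.2·8 = 19.8; r = 17.8 − 19.8 = -2
x=9: ŷ = 2.2 + 2.2·9 = 22; r = 20 − 22 = -2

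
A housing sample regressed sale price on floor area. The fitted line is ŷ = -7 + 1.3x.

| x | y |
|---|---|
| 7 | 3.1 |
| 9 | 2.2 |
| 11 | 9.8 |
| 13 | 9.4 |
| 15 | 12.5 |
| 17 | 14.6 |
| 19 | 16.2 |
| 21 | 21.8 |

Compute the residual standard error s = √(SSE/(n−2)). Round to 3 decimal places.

x=7: ŷ = -7 + 1.3·7 = 2.1; r = 3.1 − 2.1 = 1
x=9: ŷ = -7 + 1.3·9 = 4.7; r = 2.2 − 4.7 = -2.5
x=11: ŷ = -7 + 1.3·11 = 7.3; r = 9.8 − 7.3 = 2.5
x=13: ŷ = -7 + 1.3·13 = 9.9; r = 9.4 − 9.9 = -0.5
x=15: ŷ = -7 + 1.3·15 = 12.5; r = 12.5 − 12.5 = 0
x=17: ŷ = -7 + 1.3·17 = 15.1; r = 14.6 − 15.1 = -0.5
x=19: ŷ = -7 + 1.3·19 = 17.7; r = 16.2 − 17.7 = -1.5
x=21: ŷ = -7 + 1.3·21 = 20.3; r = 21.8 − 20.3 = 1.5
SSE = 1 + 6.25 + 6.25 + 0.25 + 0 + 0.25 + 2.25 + 2.25 = 18.5
s = √(18.5/6) = √3.08333 ≈ 1.756

s = 1.756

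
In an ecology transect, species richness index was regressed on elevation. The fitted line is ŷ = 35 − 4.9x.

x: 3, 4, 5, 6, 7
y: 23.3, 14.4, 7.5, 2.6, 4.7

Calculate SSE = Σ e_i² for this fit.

x=3: ŷ = 35 − 4.9·3 = 20.3; e = 23.3 − 20.3 = 3
x=4: ŷ = 35 − 4.9·4 = 15.4; e = 14.4 − 15.4 = -1
x=5: ŷ = 35 − 4.9·5 = 10.5; e = 7.5 − 10.5 = -3
x=6: ŷ = 35 − 4.9·6 = 5.6; e = 2.6 − 5.6 = -3
x=7: ŷ = 35 − 4.9·7 = 0.7; e = 4.7 − 0.7 = 4
SSE = 9 + 1 + 9 + 9 + 16 = 44

SSE = 44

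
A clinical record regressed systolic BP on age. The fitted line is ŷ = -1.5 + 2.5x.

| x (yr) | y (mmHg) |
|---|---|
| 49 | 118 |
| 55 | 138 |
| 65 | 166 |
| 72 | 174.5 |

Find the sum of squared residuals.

SSE = 54

x=49: ŷ = -1.5 + 2.5·49 = 121; e = 118 − 121 = -3
x=55: ŷ = -1.5 + 2.5·55 = 136; e = 138 − 136 = 2
x=65: ŷ = -1.5 + 2.5·65 = 161; e = 166 − 161 = 5
x=72: ŷ = -1.5 + 2.5·72 = 178.5; e = 174.5 − 178.5 = -4
SSE = 9 + 4 + 25 + 16 = 54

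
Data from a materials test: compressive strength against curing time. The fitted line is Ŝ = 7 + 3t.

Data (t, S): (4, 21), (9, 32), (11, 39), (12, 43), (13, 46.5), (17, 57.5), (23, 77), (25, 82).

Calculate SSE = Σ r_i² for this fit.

t=4: Ŝ = 7 + 3·4 = 19; r = 21 − 19 = 2
t=9: Ŝ = 7 + 3·9 = 34; r = 32 − 34 = -2
t=11: Ŝ = 7 + 3·11 = 40; r = 39 − 40 = -1
t=12: Ŝ = 7 + 3·12 = 43; r = 43 − 43 = 0
t=13: Ŝ = 7 + 3·13 = 46; r = 46.5 − 46 = 0.5
t=17: Ŝ = 7 + 3·17 = 58; r = 57.5 − 58 = -0.5
t=23: Ŝ = 7 + 3·23 = 76; r = 77 − 76 = 1
t=25: Ŝ = 7 + 3·25 = 82; r = 82 − 82 = 0
SSE = 4 + 4 + 1 + 0 + 0.25 + 0.25 + 1 + 0 = 10.5

SSE = 10.5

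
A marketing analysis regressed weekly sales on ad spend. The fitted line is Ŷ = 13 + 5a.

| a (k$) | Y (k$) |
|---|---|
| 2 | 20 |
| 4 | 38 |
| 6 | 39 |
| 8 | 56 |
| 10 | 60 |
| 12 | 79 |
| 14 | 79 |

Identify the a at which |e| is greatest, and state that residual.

a=2: Ŷ = 13 + 5·2 = 23; e = 20 − 23 = -3
a=4: Ŷ = 13 + 5·4 = 33; e = 38 − 33 = 5
a=6: Ŷ = 13 + 5·6 = 43; e = 39 − 43 = -4
a=8: Ŷ = 13 + 5·8 = 53; e = 56 − 53 = 3
a=10: Ŷ = 13 + 5·10 = 63; e = 60 − 63 = -3
a=12: Ŷ = 13 + 5·12 = 73; e = 79 − 73 = 6
a=14: Ŷ = 13 + 5·14 = 83; e = 79 − 83 = -4
Largest |e| is 6 at a = 12, residual 6.

a = 12, e = 6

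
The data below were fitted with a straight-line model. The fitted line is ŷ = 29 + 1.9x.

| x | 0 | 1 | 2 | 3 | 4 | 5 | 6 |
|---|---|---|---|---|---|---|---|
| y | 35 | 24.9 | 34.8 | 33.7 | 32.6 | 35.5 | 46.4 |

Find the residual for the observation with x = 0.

ŷ = 29 + 1.9·0 = 29
e = 35 − 29 = 6

e = 6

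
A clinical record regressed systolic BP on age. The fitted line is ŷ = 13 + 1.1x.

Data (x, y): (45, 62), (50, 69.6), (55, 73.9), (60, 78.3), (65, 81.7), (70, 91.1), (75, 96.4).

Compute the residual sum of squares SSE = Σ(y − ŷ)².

SSE = 13.32

x=45: ŷ = 13 + 1.1·45 = 62.5; r = 62 − 62.5 = -0.5
x=50: ŷ = 13 + 1.1·50 = 68; r = 69.6 − 68 = 1.6
x=55: ŷ = 13 + 1.1·55 = 73.5; r = 73.9 − 73.5 = 0.4
x=60: ŷ = 13 + 1.1·60 = 79; r = 78.3 − 79 = -0.7
x=65: ŷ = 13 + 1.1·65 = 84.5; r = 81.7 − 84.5 = -2.8
x=70: ŷ = 13 + 1.1·70 = 90; r = 91.1 − 90 = 1.1
x=75: ŷ = 13 + 1.1·75 = 95.5; r = 96.4 − 95.5 = 0.9
SSE = 0.25 + 2.56 + 0.16 + 0.49 + 7.84 + 1.21 + 0.81 = 13.32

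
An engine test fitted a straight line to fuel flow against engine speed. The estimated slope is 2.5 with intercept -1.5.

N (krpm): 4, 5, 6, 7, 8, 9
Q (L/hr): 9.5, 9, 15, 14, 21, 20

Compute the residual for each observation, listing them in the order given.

1, -2, 1.5, -2, 2.5, -1

N=4: Q̂ = -1.5 + 2.5·4 = 8.5; r = 9.5 − 8.5 = 1
N=5: Q̂ = -1.5 + 2.5·5 = 11; r = 9 − 11 = -2
N=6: Q̂ = -1.5 + 2.5·6 = 13.5; r = 15 − 13.5 = 1.5
N=7: Q̂ = -1.5 + 2.5·7 = 16; r = 14 − 16 = -2
N=8: Q̂ = -1.5 + 2.5·8 = 18.5; r = 21 − 18.5 = 2.5
N=9: Q̂ = -1.5 + 2.5·9 = 21; r = 20 − 21 = -1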